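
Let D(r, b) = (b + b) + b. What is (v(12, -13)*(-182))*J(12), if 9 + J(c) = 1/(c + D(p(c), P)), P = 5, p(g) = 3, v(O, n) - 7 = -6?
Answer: 44044/27 ≈ 1631.3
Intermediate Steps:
v(O, n) = 1 (v(O, n) = 7 - 6 = 1)
D(r, b) = 3*b (D(r, b) = 2*b + b = 3*b)
J(c) = -9 + 1/(15 + c) (J(c) = -9 + 1/(c + 3*5) = -9 + 1/(c + 15) = -9 + 1/(15 + c))
(v(12, -13)*(-182))*J(12) = (1*(-182))*((-134 - 9*12)/(15 + 12)) = -182*(-134 - 108)/27 = -182*(-242)/27 = -182*(-242/27) = 44044/27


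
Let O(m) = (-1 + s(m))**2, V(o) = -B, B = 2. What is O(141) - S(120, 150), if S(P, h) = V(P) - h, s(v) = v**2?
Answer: 395214552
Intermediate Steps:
V(o) = -2 (V(o) = -1*2 = -2)
O(m) = (-1 + m**2)**2
S(P, h) = -2 - h
O(141) - S(120, 150) = (-1 + 141**2)**2 - (-2 - 1*150) = (-1 + 19881)**2 - (-2 - 150) = 19880**2 - 1*(-152) = 395214400 + 152 = 395214552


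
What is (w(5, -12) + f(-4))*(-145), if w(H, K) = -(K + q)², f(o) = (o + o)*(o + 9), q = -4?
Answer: 42920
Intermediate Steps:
f(o) = 2*o*(9 + o) (f(o) = (2*o)*(9 + o) = 2*o*(9 + o))
w(H, K) = -(-4 + K)² (w(H, K) = -(K - 4)² = -(-4 + K)²)
(w(5, -12) + f(-4))*(-145) = (-(-4 - 12)² + 2*(-4)*(9 - 4))*(-145) = (-1*(-16)² + 2*(-4)*5)*(-145) = (-1*256 - 40)*(-145) = (-256 - 40)*(-145) = -296*(-145) = 42920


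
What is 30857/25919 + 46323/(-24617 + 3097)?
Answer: -536603197/557776880 ≈ -0.96204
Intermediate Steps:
30857/25919 + 46323/(-24617 + 3097) = 30857*(1/25919) + 46323/(-21520) = 30857/25919 + 46323*(-1/21520) = 30857/25919 - 46323/21520 = -536603197/557776880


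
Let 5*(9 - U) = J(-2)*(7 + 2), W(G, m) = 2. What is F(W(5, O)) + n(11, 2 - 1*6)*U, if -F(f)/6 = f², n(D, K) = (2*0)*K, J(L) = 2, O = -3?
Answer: -24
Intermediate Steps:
n(D, K) = 0 (n(D, K) = 0*K = 0)
F(f) = -6*f²
U = 27/5 (U = 9 - 2*(7 + 2)/5 = 9 - 2*9/5 = 9 - ⅕*18 = 9 - 18/5 = 27/5 ≈ 5.4000)
F(W(5, O)) + n(11, 2 - 1*6)*U = -6*2² + 0*(27/5) = -6*4 + 0 = -24 + 0 = -24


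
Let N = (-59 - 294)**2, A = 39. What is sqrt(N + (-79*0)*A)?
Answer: 353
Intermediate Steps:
N = 124609 (N = (-353)**2 = 124609)
sqrt(N + (-79*0)*A) = sqrt(124609 - 79*0*39) = sqrt(124609 + 0*39) = sqrt(124609 + 0) = sqrt(124609) = 353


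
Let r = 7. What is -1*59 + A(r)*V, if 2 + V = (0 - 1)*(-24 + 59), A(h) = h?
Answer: -318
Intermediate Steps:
V = -37 (V = -2 + (0 - 1)*(-24 + 59) = -2 - 1*35 = -2 - 35 = -37)
-1*59 + A(r)*V = -1*59 + 7*(-37) = -59 - 259 = -318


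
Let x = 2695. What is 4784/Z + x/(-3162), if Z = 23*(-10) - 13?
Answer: -5260631/256122 ≈ -20.540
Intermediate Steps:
Z = -243 (Z = -230 - 13 = -243)
4784/Z + x/(-3162) = 4784/(-243) + 2695/(-3162) = 4784*(-1/243) + 2695*(-1/3162) = -4784/243 - 2695/3162 = -5260631/256122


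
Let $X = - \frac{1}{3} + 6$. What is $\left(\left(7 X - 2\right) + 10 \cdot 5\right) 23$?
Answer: $\frac{6049}{3} \approx 2016.3$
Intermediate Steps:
$X = \frac{17}{3}$ ($X = \left(-1\right) \frac{1}{3} + 6 = - \frac{1}{3} + 6 = \frac{17}{3} \approx 5.6667$)
$\left(\left(7 X - 2\right) + 10 \cdot 5\right) 23 = \left(\left(7 \cdot \frac{17}{3} - 2\right) + 10 \cdot 5\right) 23 = \left(\left(\frac{119}{3} - 2\right) + 50\right) 23 = \left(\frac{113}{3} + 50\right) 23 = \frac{263}{3} \cdot 23 = \frac{6049}{3}$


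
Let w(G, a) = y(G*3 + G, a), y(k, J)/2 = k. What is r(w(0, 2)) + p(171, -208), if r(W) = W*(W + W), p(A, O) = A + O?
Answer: -37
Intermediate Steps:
y(k, J) = 2*k
w(G, a) = 8*G (w(G, a) = 2*(G*3 + G) = 2*(3*G + G) = 2*(4*G) = 8*G)
r(W) = 2*W**2 (r(W) = W*(2*W) = 2*W**2)
r(w(0, 2)) + p(171, -208) = 2*(8*0)**2 + (171 - 208) = 2*0**2 - 37 = 2*0 - 37 = 0 - 37 = -37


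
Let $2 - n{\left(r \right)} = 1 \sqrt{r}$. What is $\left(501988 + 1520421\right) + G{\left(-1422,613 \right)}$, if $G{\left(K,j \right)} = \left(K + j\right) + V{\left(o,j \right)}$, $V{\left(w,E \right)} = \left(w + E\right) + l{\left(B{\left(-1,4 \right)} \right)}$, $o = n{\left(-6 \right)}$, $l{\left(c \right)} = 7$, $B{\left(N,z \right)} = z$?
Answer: $2022222 - i \sqrt{6} \approx 2.0222 \cdot 10^{6} - 2.4495 i$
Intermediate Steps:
$n{\left(r \right)} = 2 - \sqrt{r}$ ($n{\left(r \right)} = 2 - 1 \sqrt{r} = 2 - \sqrt{r}$)
$o = 2 - i \sqrt{6}$ ($o = 2 - \sqrt{-6} = 2 - i \sqrt{6} \approx 2.0 - 2.4495 i$)
$V{\left(w,E \right)} = 7 + E + w$ ($V{\left(w,E \right)} = \left(w + E\right) + 7 = \left(E + w\right) + 7 = 7 + E + w$)
$G{\left(K,j \right)} = 9 + K + 2 j - i \sqrt{6}$ ($G{\left(K,j \right)} = \left(K + j\right) + \left(7 + j + \left(2 - i \sqrt{6}\right)\right) = \left(K + j\right) + \left(9 + j - i \sqrt{6}\right) = 9 + K + 2 j - i \sqrt{6}$)
$\left(501988 + 1520421\right) + G{\left(-1422,613 \right)} = \left(501988 + 1520421\right) + \left(9 - 1422 + 2 \cdot 613 - i \sqrt{6}\right) = 2022409 + \left(9 - 1422 + 1226 - i \sqrt{6}\right) = 2022409 - \left(187 + i \sqrt{6}\right) = 2022222 - i \sqrt{6}$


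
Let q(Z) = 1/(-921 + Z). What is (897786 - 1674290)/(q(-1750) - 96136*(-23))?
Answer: -2074042184/5905922887 ≈ -0.35118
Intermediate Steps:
(897786 - 1674290)/(q(-1750) - 96136*(-23)) = (897786 - 1674290)/(1/(-921 - 1750) - 96136*(-23)) = -776504/(1/(-2671) + 2211128) = -776504/(-1/2671 + 2211128) = -776504/5905922887/2671 = -776504*2671/5905922887 = -2074042184/5905922887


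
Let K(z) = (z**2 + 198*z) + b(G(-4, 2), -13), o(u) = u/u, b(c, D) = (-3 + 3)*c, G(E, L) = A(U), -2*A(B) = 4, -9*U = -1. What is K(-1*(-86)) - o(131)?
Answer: 24423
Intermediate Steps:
U = 1/9 (U = -1/9*(-1) = 1/9 ≈ 0.11111)
A(B) = -2 (A(B) = -1/2*4 = -2)
G(E, L) = -2
b(c, D) = 0 (b(c, D) = 0*c = 0)
o(u) = 1
K(z) = z**2 + 198*z (K(z) = (z**2 + 198*z) + 0 = z**2 + 198*z)
K(-1*(-86)) - o(131) = (-1*(-86))*(198 - 1*(-86)) - 1*1 = 86*(198 + 86) - 1 = 86*284 - 1 = 24424 - 1 = 24423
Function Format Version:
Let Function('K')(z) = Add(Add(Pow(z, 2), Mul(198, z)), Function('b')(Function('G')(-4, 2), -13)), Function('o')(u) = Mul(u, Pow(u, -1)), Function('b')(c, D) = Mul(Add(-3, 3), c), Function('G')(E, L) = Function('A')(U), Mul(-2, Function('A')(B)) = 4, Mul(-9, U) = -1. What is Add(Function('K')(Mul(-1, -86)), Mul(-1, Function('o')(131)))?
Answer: 24423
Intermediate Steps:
U = Rational(1, 9) (U = Mul(Rational(-1, 9), -1) = Rational(1, 9) ≈ 0.11111)
Function('A')(B) = -2 (Function('A')(B) = Mul(Rational(-1, 2), 4) = -2)
Function('G')(E, L) = -2
Function('b')(c, D) = 0 (Function('b')(c, D) = Mul(0, c) = 0)
Function('o')(u) = 1
Function('K')(z) = Add(Pow(z, 2), Mul(198, z)) (Function('K')(z) = Add(Add(Pow(z, 2), Mul(198, z)), 0) = Add(Pow(z, 2), Mul(198, z)))
Add(Function('K')(Mul(-1, -86)), Mul(-1, Function('o')(131))) = Add(Mul(Mul(-1, -86), Add(198, Mul(-1, -86))), Mul(-1, 1)) = Add(Mul(86, Add(198, 86)), -1) = Add(Mul(86, 284), -1) = Add(24424, -1) = 24423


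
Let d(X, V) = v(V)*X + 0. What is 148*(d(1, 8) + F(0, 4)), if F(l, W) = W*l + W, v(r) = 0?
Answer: 592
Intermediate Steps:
F(l, W) = W + W*l
d(X, V) = 0 (d(X, V) = 0*X + 0 = 0 + 0 = 0)
148*(d(1, 8) + F(0, 4)) = 148*(0 + 4*(1 + 0)) = 148*(0 + 4*1) = 148*(0 + 4) = 148*4 = 592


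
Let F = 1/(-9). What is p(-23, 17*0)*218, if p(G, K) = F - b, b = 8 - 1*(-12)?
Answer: -39458/9 ≈ -4384.2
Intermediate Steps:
F = -⅑ ≈ -0.11111
b = 20 (b = 8 + 12 = 20)
p(G, K) = -181/9 (p(G, K) = -⅑ - 1*20 = -⅑ - 20 = -181/9)
p(-23, 17*0)*218 = -181/9*218 = -39458/9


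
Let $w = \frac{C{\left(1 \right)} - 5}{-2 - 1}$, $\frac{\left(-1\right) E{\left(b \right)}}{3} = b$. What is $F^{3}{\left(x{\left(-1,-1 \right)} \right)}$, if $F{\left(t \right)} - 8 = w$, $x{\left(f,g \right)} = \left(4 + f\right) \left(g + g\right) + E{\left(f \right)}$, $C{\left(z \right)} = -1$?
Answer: $1000$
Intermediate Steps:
$E{\left(b \right)} = - 3 b$
$x{\left(f,g \right)} = - 3 f + 2 g \left(4 + f\right)$ ($x{\left(f,g \right)} = \left(4 + f\right) \left(g + g\right) - 3 f = \left(4 + f\right) 2 g - 3 f = 2 g \left(4 + f\right) - 3 f = - 3 f + 2 g \left(4 + f\right)$)
$w = 2$ ($w = \frac{-1 - 5}{-2 - 1} = - \frac{6}{-3} = \left(-6\right) \left(- \frac{1}{3}\right) = 2$)
$F{\left(t \right)} = 10$ ($F{\left(t \right)} = 8 + 2 = 10$)
$F^{3}{\left(x{\left(-1,-1 \right)} \right)} = 10^{3} = 1000$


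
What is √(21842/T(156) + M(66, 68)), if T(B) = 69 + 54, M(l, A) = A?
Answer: √3715338/123 ≈ 15.671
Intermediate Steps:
T(B) = 123
√(21842/T(156) + M(66, 68)) = √(21842/123 + 68) = √(30206/123) = √3715338/123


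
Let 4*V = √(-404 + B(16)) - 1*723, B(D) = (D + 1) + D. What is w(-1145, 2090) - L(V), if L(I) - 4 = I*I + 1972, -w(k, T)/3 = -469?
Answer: -265731/8 + 723*I*√371/8 ≈ -33216.0 + 1740.7*I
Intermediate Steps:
w(k, T) = 1407 (w(k, T) = -3*(-469) = 1407)
B(D) = 1 + 2*D (B(D) = (1 + D) + D = 1 + 2*D)
V = -723/4 + I*√371/4 (V = (√(-404 + (1 + 2*16)) - 1*723)/4 = (√(-404 + (1 + 32)) - 723)/4 = (√(-404 + 33) - 723)/4 = (√(-371) - 723)/4 = (I*√371 - 723)/4 = (-723 + I*√371)/4 = -723/4 + I*√371/4 ≈ -180.75 + 4.8153*I)
L(I) = 1976 + I² (L(I) = 4 + (I*I + 1972) = 4 + (I² + 1972) = 4 + (1972 + I²) = 1976 + I²)
w(-1145, 2090) - L(V) = 1407 - (1976 + (-723/4 + I*√371/4)²) = 1407 + (-1976 - (-723/4 + I*√371/4)²) = -569 - (-723/4 + I*√371/4)²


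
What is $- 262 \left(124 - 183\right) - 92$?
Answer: $15366$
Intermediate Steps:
$- 262 \left(124 - 183\right) - 92 = \left(-262\right) \left(-59\right) - 92 = 15458 - 92 = 15366$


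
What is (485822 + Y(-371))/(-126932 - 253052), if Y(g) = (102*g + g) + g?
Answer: -20329/17272 ≈ -1.1770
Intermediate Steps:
Y(g) = 104*g (Y(g) = 103*g + g = 104*g)
(485822 + Y(-371))/(-126932 - 253052) = (485822 + 104*(-371))/(-126932 - 253052) = (485822 - 38584)/(-379984) = 447238*(-1/379984) = -20329/17272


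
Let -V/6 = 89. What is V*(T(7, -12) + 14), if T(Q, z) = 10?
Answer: -12816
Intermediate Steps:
V = -534 (V = -6*89 = -534)
V*(T(7, -12) + 14) = -534*(10 + 14) = -534*24 = -12816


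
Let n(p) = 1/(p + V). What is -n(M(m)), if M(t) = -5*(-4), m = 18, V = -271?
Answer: 1/251 ≈ 0.0039841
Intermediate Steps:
M(t) = 20
n(p) = 1/(-271 + p) (n(p) = 1/(p - 271) = 1/(-271 + p))
-n(M(m)) = -1/(-271 + 20) = -1/(-251) = -1*(-1/251) = 1/251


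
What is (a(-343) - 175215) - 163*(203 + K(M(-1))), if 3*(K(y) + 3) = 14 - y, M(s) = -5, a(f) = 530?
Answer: -624952/3 ≈ -2.0832e+5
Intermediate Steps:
K(y) = 5/3 - y/3 (K(y) = -3 + (14 - y)/3 = -3 + (14/3 - y/3) = 5/3 - y/3)
(a(-343) - 175215) - 163*(203 + K(M(-1))) = (530 - 175215) - 163*(203 + (5/3 - ⅓*(-5))) = -174685 - 163*(203 + (5/3 + 5/3)) = -174685 - 163*(203 + 10/3) = -174685 - 163*619/3 = -174685 - 100897/3 = -624952/3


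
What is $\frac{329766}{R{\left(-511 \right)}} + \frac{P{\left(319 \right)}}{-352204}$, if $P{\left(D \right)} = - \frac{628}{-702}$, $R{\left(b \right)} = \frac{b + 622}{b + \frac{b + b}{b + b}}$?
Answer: $- \frac{3465183218722249}{2287036674} \approx -1.5151 \cdot 10^{6}$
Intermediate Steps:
$R{\left(b \right)} = \frac{622 + b}{1 + b}$ ($R{\left(b \right)} = \frac{622 + b}{b + \frac{2 b}{2 b}} = \frac{622 + b}{b + 2 b \frac{1}{2 b}} = \frac{622 + b}{b + 1} = \frac{622 + b}{1 + b}$)
$P{\left(D \right)} = \frac{314}{351}$ ($P{\left(D \right)} = \left(-628\right) \left(- \frac{1}{702}\right) = \frac{314}{351}$)
$\frac{329766}{R{\left(-511 \right)}} + \frac{P{\left(319 \right)}}{-352204} = \frac{329766}{\frac{1}{1 - 511} \left(622 - 511\right)} + \frac{314}{351 \left(-352204\right)} = \frac{329766}{\frac{1}{-510} \cdot 111} + \frac{314}{351} \left(- \frac{1}{352204}\right) = \frac{329766}{\left(- \frac{1}{510}\right) 111} - \frac{157}{61811802} = \frac{329766}{- \frac{37}{170}} - \frac{157}{61811802} = 329766 \left(- \frac{170}{37}\right) - \frac{157}{61811802} = - \frac{56060220}{37} - \frac{157}{61811802} = - \frac{3465183218722249}{2287036674}$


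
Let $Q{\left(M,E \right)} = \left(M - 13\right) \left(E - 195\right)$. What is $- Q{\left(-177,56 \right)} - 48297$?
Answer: $-74707$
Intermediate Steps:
$Q{\left(M,E \right)} = \left(-195 + E\right) \left(-13 + M\right)$ ($Q{\left(M,E \right)} = \left(-13 + M\right) \left(-195 + E\right) = \left(-195 + E\right) \left(-13 + M\right)$)
$- Q{\left(-177,56 \right)} - 48297 = - (2535 - -34515 - 728 + 56 \left(-177\right)) - 48297 = - (2535 + 34515 - 728 - 9912) - 48297 = \left(-1\right) 26410 - 48297 = -26410 - 48297 = -74707$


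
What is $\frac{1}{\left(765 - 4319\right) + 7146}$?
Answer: $\frac{1}{3592} \approx 0.0002784$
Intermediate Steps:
$\frac{1}{\left(765 - 4319\right) + 7146} = \frac{1}{-3554 + 7146} = \frac{1}{3592}$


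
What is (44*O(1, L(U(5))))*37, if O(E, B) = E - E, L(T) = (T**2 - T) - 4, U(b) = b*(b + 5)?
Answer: 0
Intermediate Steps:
U(b) = b*(5 + b)
L(T) = -4 + T**2 - T
O(E, B) = 0
(44*O(1, L(U(5))))*37 = (44*0)*37 = 0*37 = 0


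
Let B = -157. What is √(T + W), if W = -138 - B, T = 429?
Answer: 8*√7 ≈ 21.166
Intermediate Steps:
W = 19 (W = -138 - 1*(-157) = -138 + 157 = 19)
√(T + W) = √(429 + 19) = √448 = 8*√7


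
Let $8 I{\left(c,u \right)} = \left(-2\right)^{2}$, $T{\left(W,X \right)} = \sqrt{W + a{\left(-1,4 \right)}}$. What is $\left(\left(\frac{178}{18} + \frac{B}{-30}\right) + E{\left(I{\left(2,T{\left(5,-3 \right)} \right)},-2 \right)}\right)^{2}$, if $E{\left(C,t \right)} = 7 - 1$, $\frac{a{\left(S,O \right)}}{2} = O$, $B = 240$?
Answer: $\frac{5041}{81} \approx 62.235$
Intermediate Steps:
$a{\left(S,O \right)} = 2 O$
$T{\left(W,X \right)} = \sqrt{8 + W}$ ($T{\left(W,X \right)} = \sqrt{W + 2 \cdot 4} = \sqrt{W + 8} = \sqrt{8 + W}$)
$I{\left(c,u \right)} = \frac{1}{2}$ ($I{\left(c,u \right)} = \frac{\left(-2\right)^{2}}{8} = \frac{1}{8} \cdot 4 = \frac{1}{2}$)
$E{\left(C,t \right)} = 6$
$\left(\left(\frac{178}{18} + \frac{B}{-30}\right) + E{\left(I{\left(2,T{\left(5,-3 \right)} \right)},-2 \right)}\right)^{2} = \left(\left(\frac{178}{18} + \frac{240}{-30}\right) + 6\right)^{2} = \left(\left(178 \cdot \frac{1}{18} + 240 \left(- \frac{1}{30}\right)\right) + 6\right)^{2} = \left(\left(\frac{89}{9} - 8\right) + 6\right)^{2} = \left(\frac{17}{9} + 6\right)^{2} = \left(\frac{71}{9}\right)^{2} = \frac{5041}{81}$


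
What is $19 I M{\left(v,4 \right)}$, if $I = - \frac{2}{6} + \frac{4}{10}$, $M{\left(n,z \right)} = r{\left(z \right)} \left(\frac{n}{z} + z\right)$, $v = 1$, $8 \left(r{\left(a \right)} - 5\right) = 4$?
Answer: $\frac{3553}{120} \approx 29.608$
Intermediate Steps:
$r{\left(a \right)} = \frac{11}{2}$ ($r{\left(a \right)} = 5 + \frac{1}{8} \cdot 4 = 5 + \frac{1}{2} = \frac{11}{2}$)
$M{\left(n,z \right)} = \frac{11 z}{2} + \frac{11 n}{2 z}$ ($M{\left(n,z \right)} = \frac{11 \left(\frac{n}{z} + z\right)}{2} = \frac{11 \left(z + \frac{n}{z}\right)}{2} = \frac{11 z}{2} + \frac{11 n}{2 z}$)
$I = \frac{1}{15}$ ($I = \left(-2\right) \frac{1}{6} + 4 \cdot \frac{1}{10} = - \frac{1}{3} + \frac{2}{5} = \frac{1}{15} \approx 0.066667$)
$19 I M{\left(v,4 \right)} = 19 \cdot \frac{1}{15} \frac{11 \left(1 + 4^{2}\right)}{2 \cdot 4} = \frac{19 \cdot \frac{11}{2} \cdot \frac{1}{4} \left(1 + 16\right)}{15} = \frac{19 \cdot \frac{11}{2} \cdot \frac{1}{4} \cdot 17}{15} = \frac{19}{15} \cdot \frac{187}{8} = \frac{3553}{120}$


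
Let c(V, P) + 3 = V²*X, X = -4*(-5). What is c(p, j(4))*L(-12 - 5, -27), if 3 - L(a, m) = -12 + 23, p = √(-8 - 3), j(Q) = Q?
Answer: 1784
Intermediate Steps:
X = 20
p = I*√11 (p = √(-11) = I*√11 ≈ 3.3166*I)
L(a, m) = -8 (L(a, m) = 3 - (-12 + 23) = 3 - 1*11 = 3 - 11 = -8)
c(V, P) = -3 + 20*V² (c(V, P) = -3 + V²*20 = -3 + 20*V²)
c(p, j(4))*L(-12 - 5, -27) = (-3 + 20*(I*√11)²)*(-8) = (-3 + 20*(-11))*(-8) = (-3 - 220)*(-8) = -223*(-8) = 1784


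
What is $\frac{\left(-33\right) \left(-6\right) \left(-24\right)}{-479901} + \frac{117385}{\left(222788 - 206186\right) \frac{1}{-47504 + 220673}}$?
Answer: $\frac{1083906703692141}{885257378} \approx 1.2244 \cdot 10^{6}$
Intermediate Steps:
$\frac{\left(-33\right) \left(-6\right) \left(-24\right)}{-479901} + \frac{117385}{\left(222788 - 206186\right) \frac{1}{-47504 + 220673}} = 198 \left(-24\right) \left(- \frac{1}{479901}\right) + \frac{117385}{16602 \cdot \frac{1}{173169}} = \left(-4752\right) \left(- \frac{1}{479901}\right) + \frac{117385}{16602 \cdot \frac{1}{173169}} = \frac{1584}{159967} + \frac{117385}{\frac{5534}{57723}} = \frac{1584}{159967} + 117385 \cdot \frac{57723}{5534} = \frac{1584}{159967} + \frac{6775814355}{5534} = \frac{1083906703692141}{885257378}$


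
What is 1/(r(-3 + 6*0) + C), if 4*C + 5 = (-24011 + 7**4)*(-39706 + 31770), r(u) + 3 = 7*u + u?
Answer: 4/171496847 ≈ 2.3324e-8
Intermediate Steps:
r(u) = -3 + 8*u (r(u) = -3 + (7*u + u) = -3 + 8*u)
C = 171496955/4 (C = -5/4 + ((-24011 + 7**4)*(-39706 + 31770))/4 = -5/4 + ((-24011 + 2401)*(-7936))/4 = -5/4 + (-21610*(-7936))/4 = -5/4 + (1/4)*171496960 = -5/4 + 42874240 = 171496955/4 ≈ 4.2874e+7)
1/(r(-3 + 6*0) + C) = 1/((-3 + 8*(-3 + 6*0)) + 171496955/4) = 1/((-3 + 8*(-3 + 0)) + 171496955/4) = 1/((-3 + 8*(-3)) + 171496955/4) = 1/((-3 - 24) + 171496955/4) = 1/(-27 + 171496955/4) = 1/(171496847/4) = 4/171496847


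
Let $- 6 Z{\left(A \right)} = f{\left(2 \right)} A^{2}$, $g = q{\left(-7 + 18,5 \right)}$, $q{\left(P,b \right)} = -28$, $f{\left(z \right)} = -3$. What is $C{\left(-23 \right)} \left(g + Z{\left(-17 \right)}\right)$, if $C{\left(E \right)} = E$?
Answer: $- \frac{5359}{2} \approx -2679.5$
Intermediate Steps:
$g = -28$
$Z{\left(A \right)} = \frac{A^{2}}{2}$ ($Z{\left(A \right)} = - \frac{\left(-3\right) A^{2}}{6} = \frac{A^{2}}{2}$)
$C{\left(-23 \right)} \left(g + Z{\left(-17 \right)}\right) = - 23 \left(-28 + \frac{\left(-17\right)^{2}}{2}\right) = - 23 \left(-28 + \frac{1}{2} \cdot 289\right) = - 23 \left(-28 + \frac{289}{2}\right) = \left(-23\right) \frac{233}{2} = - \frac{5359}{2}$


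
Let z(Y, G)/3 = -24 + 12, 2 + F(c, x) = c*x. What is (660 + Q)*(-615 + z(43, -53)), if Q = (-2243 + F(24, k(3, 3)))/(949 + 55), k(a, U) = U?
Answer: -429964017/1004 ≈ -4.2825e+5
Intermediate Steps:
F(c, x) = -2 + c*x
z(Y, G) = -36 (z(Y, G) = 3*(-24 + 12) = 3*(-12) = -36)
Q = -2173/1004 (Q = (-2243 + (-2 + 24*3))/(949 + 55) = (-2243 + (-2 + 72))/1004 = (-2243 + 70)*(1/1004) = -2173*1/1004 = -2173/1004 ≈ -2.1643)
(660 + Q)*(-615 + z(43, -53)) = (660 - 2173/1004)*(-615 - 36) = (660467/1004)*(-651) = -429964017/1004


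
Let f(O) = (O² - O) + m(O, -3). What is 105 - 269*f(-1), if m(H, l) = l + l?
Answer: 1181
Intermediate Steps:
m(H, l) = 2*l
f(O) = -6 + O² - O (f(O) = (O² - O) + 2*(-3) = (O² - O) - 6 = -6 + O² - O)
105 - 269*f(-1) = 105 - 269*(-6 + (-1)² - 1*(-1)) = 105 - 269*(-6 + 1 + 1) = 105 - 269*(-4) = 105 + 1076 = 1181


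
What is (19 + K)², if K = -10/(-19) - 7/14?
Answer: 522729/1444 ≈ 362.00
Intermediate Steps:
K = 1/38 (K = -10*(-1/19) - 7*1/14 = 10/19 - ½ = 1/38 ≈ 0.026316)
(19 + K)² = (19 + 1/38)² = (723/38)² = 522729/1444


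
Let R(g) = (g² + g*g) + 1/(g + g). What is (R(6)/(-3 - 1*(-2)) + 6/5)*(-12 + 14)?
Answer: -4253/30 ≈ -141.77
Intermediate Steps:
R(g) = 1/(2*g) + 2*g² (R(g) = (g² + g²) + 1/(2*g) = 2*g² + 1/(2*g) = 1/(2*g) + 2*g²)
(R(6)/(-3 - 1*(-2)) + 6/5)*(-12 + 14) = (((½)*(1 + 4*6³)/6)/(-3 - 1*(-2)) + 6/5)*(-12 + 14) = (((½)*(⅙)*(1 + 4*216))/(-3 + 2) + 6*(⅕))*2 = (((½)*(⅙)*(1 + 864))/(-1) + 6/5)*2 = (((½)*(⅙)*865)*(-1) + 6/5)*2 = ((865/12)*(-1) + 6/5)*2 = (-865/12 + 6/5)*2 = -4253/60*2 = -4253/30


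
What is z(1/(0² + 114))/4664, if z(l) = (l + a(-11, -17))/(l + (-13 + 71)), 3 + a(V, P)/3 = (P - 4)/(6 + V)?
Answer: 11/824680 ≈ 1.3339e-5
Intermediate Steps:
a(V, P) = -9 + 3*(-4 + P)/(6 + V) (a(V, P) = -9 + 3*((P - 4)/(6 + V)) = -9 + 3*((-4 + P)/(6 + V)) = -9 + 3*(-4 + P)/(6 + V))
z(l) = (18/5 + l)/(58 + l) (z(l) = (l + 3*(-22 - 17 - 3*(-11))/(6 - 11))/(l + (-13 + 71)) = (l + 3*(-22 - 17 + 33)/(-5))/(l + 58) = (l + 3*(-⅕)*(-6))/(58 + l) = (l + 18/5)/(58 + l) = (18/5 + l)/(58 + l))
z(1/(0² + 114))/4664 = ((18/5 + 1/(0² + 114))/(58 + 1/(0² + 114)))/4664 = ((18/5 + 1/(0 + 114))/(58 + 1/(0 + 114)))*(1/4664) = ((18/5 + 1/114)/(58 + 1/114))*(1/4664) = ((2057/570)/(6613/114))*(1/4664) = ((114/6613)*(2057/570))*(1/4664) = (121/1945)*(1/4664) = 11/824680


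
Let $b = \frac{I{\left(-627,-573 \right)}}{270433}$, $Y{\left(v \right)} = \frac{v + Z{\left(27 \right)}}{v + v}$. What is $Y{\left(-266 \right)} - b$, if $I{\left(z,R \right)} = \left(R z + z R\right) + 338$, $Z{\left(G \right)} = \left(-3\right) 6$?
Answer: $- \frac{76410297}{35967589} \approx -2.1244$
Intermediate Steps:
$Z{\left(G \right)} = -18$
$I{\left(z,R \right)} = 338 + 2 R z$ ($I{\left(z,R \right)} = \left(R z + R z\right) + 338 = 2 R z + 338 = 338 + 2 R z$)
$Y{\left(v \right)} = \frac{-18 + v}{2 v}$ ($Y{\left(v \right)} = \frac{v - 18}{v + v} = \frac{-18 + v}{2 v}$)
$b = \frac{718880}{270433}$ ($b = \frac{338 + 2 \left(-573\right) \left(-627\right)}{270433} = \left(338 + 718542\right) \frac{1}{270433} = 718880 \cdot \frac{1}{270433} = \frac{718880}{270433} \approx 2.6583$)
$Y{\left(-266 \right)} - b = \frac{-18 - 266}{2 \left(-266\right)} - \frac{718880}{270433} = \frac{1}{2} \left(- \frac{1}{266}\right) \left(-284\right) - \frac{718880}{270433} = \frac{71}{133} - \frac{718880}{270433} = - \frac{76410297}{35967589}$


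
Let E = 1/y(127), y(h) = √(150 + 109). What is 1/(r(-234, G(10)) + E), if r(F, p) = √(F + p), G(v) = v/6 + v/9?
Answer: 777/(3*√259 + 259*I*√2081) ≈ 0.00026873 - 0.065762*I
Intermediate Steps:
y(h) = √259
G(v) = 5*v/18 (G(v) = v*(⅙) + v*(⅑) = v/6 + v/9 = 5*v/18)
E = √259/259 (E = 1/(√259) = √259/259 ≈ 0.062137)
1/(r(-234, G(10)) + E) = 1/(√(-234 + (5/18)*10) + √259/259) = 1/(√(-234 + 25/9) + √259/259) = 1/(√(-2081/9) + √259/259) = 1/(I*√2081/3 + √259/259) = 1/(√259/259 + I*√2081/3)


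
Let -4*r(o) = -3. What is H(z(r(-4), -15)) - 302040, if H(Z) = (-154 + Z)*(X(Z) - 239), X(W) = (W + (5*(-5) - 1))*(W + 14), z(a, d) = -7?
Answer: -226370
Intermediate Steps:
r(o) = ¾ (r(o) = -¼*(-3) = ¾)
X(W) = (-26 + W)*(14 + W) (X(W) = (W + (-25 - 1))*(14 + W) = (W - 26)*(14 + W) = (-26 + W)*(14 + W))
H(Z) = (-154 + Z)*(-603 + Z² - 12*Z) (H(Z) = (-154 + Z)*((-364 + Z² - 12*Z) - 239) = (-154 + Z)*(-603 + Z² - 12*Z))
H(z(r(-4), -15)) - 302040 = (92862 + (-7)³ - 166*(-7)² + 1245*(-7)) - 302040 = (92862 - 343 - 166*49 - 8715) - 302040 = (92862 - 343 - 8134 - 8715) - 302040 = 75670 - 302040 = -226370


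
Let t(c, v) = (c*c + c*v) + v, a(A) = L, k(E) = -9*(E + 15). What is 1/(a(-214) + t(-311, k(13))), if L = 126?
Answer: 1/174967 ≈ 5.7154e-6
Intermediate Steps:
k(E) = -135 - 9*E (k(E) = -9*(15 + E) = -135 - 9*E)
a(A) = 126
t(c, v) = v + c² + c*v (t(c, v) = (c² + c*v) + v = v + c² + c*v)
1/(a(-214) + t(-311, k(13))) = 1/(126 + ((-135 - 9*13) + (-311)² - 311*(-135 - 9*13))) = 1/(126 + ((-135 - 117) + 96721 - 311*(-135 - 117))) = 1/(126 + (-252 + 96721 - 311*(-252))) = 1/(126 + (-252 + 96721 + 78372)) = 1/(126 + 174841) = 1/174967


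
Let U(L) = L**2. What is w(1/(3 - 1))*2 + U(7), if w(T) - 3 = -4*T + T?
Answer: 52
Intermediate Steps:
w(T) = 3 - 3*T (w(T) = 3 + (-4*T + T) = 3 - 3*T)
w(1/(3 - 1))*2 + U(7) = (3 - 3/(3 - 1))*2 + 7**2 = (3 - 3/2)*2 + 49 = (3/2)*2 + 49 = 3 + 49 = 52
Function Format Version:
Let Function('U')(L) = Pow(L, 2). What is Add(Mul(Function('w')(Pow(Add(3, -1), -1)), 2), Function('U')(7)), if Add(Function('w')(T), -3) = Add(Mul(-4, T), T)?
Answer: 52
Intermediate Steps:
Function('w')(T) = Add(3, Mul(-3, T)) (Function('w')(T) = Add(3, Add(Mul(-4, T), T)) = Add(3, Mul(-3, T)))
Add(Mul(Function('w')(Pow(Add(3, -1), -1)), 2), Function('U')(7)) = Add(Mul(Add(3, Mul(-3, Pow(Add(3, -1), -1))), 2), Pow(7, 2)) = Add(Mul(Add(3, Mul(-3, Pow(2, -1))), 2), 49) = Add(Mul(Add(3, Mul(-3, Rational(1, 2))), 2), 49) = Add(Mul(Add(3, Rational(-3, 2)), 2), 49) = Add(Mul(Rational(3, 2), 2), 49) = Add(3, 49) = 52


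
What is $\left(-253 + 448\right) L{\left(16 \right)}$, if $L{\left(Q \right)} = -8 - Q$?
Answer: $-4680$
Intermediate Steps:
$\left(-253 + 448\right) L{\left(16 \right)} = \left(-253 + 448\right) \left(-8 - 16\right) = 195 \left(-8 - 16\right) = 195 \left(-24\right) = -4680$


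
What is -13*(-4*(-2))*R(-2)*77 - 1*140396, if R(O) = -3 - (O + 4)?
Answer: -100356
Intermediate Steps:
R(O) = -7 - O (R(O) = -3 - (4 + O) = -3 + (-4 - O) = -7 - O)
-13*(-4*(-2))*R(-2)*77 - 1*140396 = -13*(-4*(-2))*(-7 - 1*(-2))*77 - 1*140396 = -104*(-7 + 2)*77 - 140396 = -104*(-5)*77 - 140396 = -13*(-40)*77 - 140396 = 520*77 - 140396 = 40040 - 140396 = -100356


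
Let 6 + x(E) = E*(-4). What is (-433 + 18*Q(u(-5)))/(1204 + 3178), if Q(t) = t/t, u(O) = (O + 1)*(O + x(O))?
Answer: -415/4382 ≈ -0.094706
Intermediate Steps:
x(E) = -6 - 4*E (x(E) = -6 + E*(-4) = -6 - 4*E)
u(O) = (1 + O)*(-6 - 3*O) (u(O) = (O + 1)*(O + (-6 - 4*O)) = (1 + O)*(-6 - 3*O))
Q(t) = 1
(-433 + 18*Q(u(-5)))/(1204 + 3178) = (-433 + 18*1)/(1204 + 3178) = (-433 + 18)/4382 = -415*1/4382 = -415/4382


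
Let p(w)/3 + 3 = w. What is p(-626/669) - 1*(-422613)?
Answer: 94240066/223 ≈ 4.2260e+5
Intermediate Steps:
p(w) = -9 + 3*w
p(-626/669) - 1*(-422613) = (-9 + 3*(-626/669)) - 1*(-422613) = (-9 + 3*(-626*1/669)) + 422613 = (-9 + 3*(-626/669)) + 422613 = (-9 - 626/223) + 422613 = -2633/223 + 422613 = 94240066/223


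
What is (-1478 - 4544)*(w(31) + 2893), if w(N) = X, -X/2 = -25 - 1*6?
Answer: -17795010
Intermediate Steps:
X = 62 (X = -2*(-25 - 1*6) = -2*(-25 - 6) = -2*(-31) = 62)
w(N) = 62
(-1478 - 4544)*(w(31) + 2893) = (-1478 - 4544)*(62 + 2893) = -6022*2955 = -17795010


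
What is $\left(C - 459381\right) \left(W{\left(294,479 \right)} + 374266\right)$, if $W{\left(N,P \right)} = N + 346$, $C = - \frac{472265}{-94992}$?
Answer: $- \frac{8179895500071211}{47496} \approx -1.7222 \cdot 10^{11}$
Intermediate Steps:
$C = \frac{472265}{94992}$ ($C = \left(-472265\right) \left(- \frac{1}{94992}\right) = \frac{472265}{94992} \approx 4.9716$)
$W{\left(N,P \right)} = 346 + N$
$\left(C - 459381\right) \left(W{\left(294,479 \right)} + 374266\right) = \left(\frac{472265}{94992} - 459381\right) \left(\left(346 + 294\right) + 374266\right) = - \frac{43637047687 \left(640 + 374266\right)}{94992} = \left(- \frac{43637047687}{94992}\right) 374906 = - \frac{8179895500071211}{47496}$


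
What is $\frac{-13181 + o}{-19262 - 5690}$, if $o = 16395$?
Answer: $- \frac{1607}{12476} \approx -0.12881$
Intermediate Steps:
$\frac{-13181 + o}{-19262 - 5690} = \frac{-13181 + 16395}{-19262 - 5690} = \frac{3214}{-24952} = 3214 \left(- \frac{1}{24952}\right) = - \frac{1607}{12476}$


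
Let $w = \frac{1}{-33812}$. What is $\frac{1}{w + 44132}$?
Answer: $\frac{33812}{1492191183} \approx 2.2659 \cdot 10^{-5}$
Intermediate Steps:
$w = - \frac{1}{33812} \approx -2.9575 \cdot 10^{-5}$
$\frac{1}{w + 44132} = \frac{1}{- \frac{1}{33812} + 44132} = \frac{1}{\frac{1492191183}{33812}} = \frac{33812}{1492191183}$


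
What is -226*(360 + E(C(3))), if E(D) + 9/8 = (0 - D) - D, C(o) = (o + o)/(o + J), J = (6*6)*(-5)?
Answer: -19144573/236 ≈ -81121.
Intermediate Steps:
J = -180 (J = 36*(-5) = -180)
C(o) = 2*o/(-180 + o) (C(o) = (o + o)/(o - 180) = (2*o)/(-180 + o) = 2*o/(-180 + o))
E(D) = -9/8 - 2*D (E(D) = -9/8 + ((0 - D) - D) = -9/8 + (-D - D) = -9/8 - 2*D)
-226*(360 + E(C(3))) = -226*(360 + (-9/8 - 4*3/(-180 + 3))) = -226*(360 + (-9/8 - 4*3/(-177))) = -226*(360 + (-9/8 - 4*3*(-1)/177)) = -226*(360 + (-9/8 - 2*(-2/59))) = -226*(360 + (-9/8 + 4/59)) = -226*(360 - 499/472) = -226*169421/472 = -19144573/236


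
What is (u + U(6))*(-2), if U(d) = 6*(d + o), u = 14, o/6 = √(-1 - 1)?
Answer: -100 - 72*I*√2 ≈ -100.0 - 101.82*I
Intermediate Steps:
o = 6*I*√2 (o = 6*√(-1 - 1) = 6*√(-2) = 6*(I*√2) = 6*I*√2 ≈ 8.4853*I)
U(d) = 6*d + 36*I*√2 (U(d) = 6*(d + 6*I*√2) = 6*d + 36*I*√2)
(u + U(6))*(-2) = (14 + (6*6 + 36*I*√2))*(-2) = (14 + (36 + 36*I*√2))*(-2) = (50 + 36*I*√2)*(-2) = -100 - 72*I*√2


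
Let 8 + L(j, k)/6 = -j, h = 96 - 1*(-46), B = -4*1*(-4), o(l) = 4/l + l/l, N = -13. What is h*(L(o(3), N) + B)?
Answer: -6532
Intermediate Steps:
o(l) = 1 + 4/l (o(l) = 4/l + 1 = 1 + 4/l)
B = 16 (B = -4*(-4) = 16)
h = 142 (h = 96 + 46 = 142)
L(j, k) = -48 - 6*j (L(j, k) = -48 + 6*(-j) = -48 - 6*j)
h*(L(o(3), N) + B) = 142*((-48 - 6*(4 + 3)/3) + 16) = 142*((-48 - 2*7) + 16) = 142*((-48 - 6*7/3) + 16) = 142*((-48 - 14) + 16) = 142*(-62 + 16) = 142*(-46) = -6532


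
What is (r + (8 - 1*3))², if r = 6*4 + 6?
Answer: 1225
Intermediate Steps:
r = 30 (r = 24 + 6 = 30)
(r + (8 - 1*3))² = (30 + (8 - 1*3))² = (30 + (8 - 3))² = (30 + 5)² = 35² = 1225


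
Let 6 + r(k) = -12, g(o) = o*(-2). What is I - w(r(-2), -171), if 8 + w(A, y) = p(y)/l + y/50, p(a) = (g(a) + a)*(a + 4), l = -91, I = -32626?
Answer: -149824189/4550 ≈ -32928.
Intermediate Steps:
g(o) = -2*o
r(k) = -18 (r(k) = -6 - 12 = -18)
p(a) = -a*(4 + a) (p(a) = (-2*a + a)*(a + 4) = (-a)*(4 + a) = -a*(4 + a))
w(A, y) = -8 + y/50 - y*(-4 - y)/91 (w(A, y) = -8 + ((y*(-4 - y))/(-91) + y/50) = -8 + ((y*(-4 - y))*(-1/91) + y*(1/50)) = -8 + (-y*(-4 - y)/91 + y/50) = -8 + (y/50 - y*(-4 - y)/91) = -8 + y/50 - y*(-4 - y)/91)
I - w(r(-2), -171) = -32626 - (-8 + (1/91)*(-171)² + (291/4550)*(-171)) = -32626 - (-8 + (1/91)*29241 - 49761/4550) = -32626 - (-8 + 29241/91 - 49761/4550) = -32626 - 1*1375889/4550 = -32626 - 1375889/4550 = -149824189/4550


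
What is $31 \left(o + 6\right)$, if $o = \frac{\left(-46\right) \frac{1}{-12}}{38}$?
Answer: $\frac{43121}{228} \approx 189.13$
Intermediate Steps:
$o = \frac{23}{228}$ ($o = \left(-46\right) \left(- \frac{1}{12}\right) \frac{1}{38} = \frac{23}{6} \cdot \frac{1}{38} = \frac{23}{228} \approx 0.10088$)
$31 \left(o + 6\right) = 31 \left(\frac{23}{228} + 6\right) = 31 \cdot \frac{1391}{228} = \frac{43121}{228}$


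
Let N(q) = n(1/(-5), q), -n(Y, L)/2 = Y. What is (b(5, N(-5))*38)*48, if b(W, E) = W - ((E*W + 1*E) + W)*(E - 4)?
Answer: 1442784/25 ≈ 57711.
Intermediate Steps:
n(Y, L) = -2*Y
N(q) = ⅖ (N(q) = -2/(-5) = -2*(-1)/5 = -2*(-⅕) = ⅖)
b(W, E) = W - (-4 + E)*(E + W + E*W) (b(W, E) = W - ((E*W + E) + W)*(-4 + E) = W - ((E + E*W) + W)*(-4 + E) = W - (E + W + E*W)*(-4 + E) = W - (-4 + E)*(E + W + E*W))
(b(5, N(-5))*38)*48 = ((-(⅖)² + 4*(⅖) + 5*5 - 1*5*(⅖)² + 3*(⅖)*5)*38)*48 = ((-1*4/25 + 8/5 + 25 - 1*5*4/25 + 6)*38)*48 = ((-4/25 + 8/5 + 25 - ⅘ + 6)*38)*48 = ((791/25)*38)*48 = (30058/25)*48 = 1442784/25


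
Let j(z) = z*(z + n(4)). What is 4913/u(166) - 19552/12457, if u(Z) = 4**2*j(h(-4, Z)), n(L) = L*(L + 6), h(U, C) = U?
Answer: -106249049/28700928 ≈ -3.7019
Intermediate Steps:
n(L) = L*(6 + L)
j(z) = z*(40 + z) (j(z) = z*(z + 4*(6 + 4)) = z*(z + 4*10) = z*(z + 40) = z*(40 + z))
u(Z) = -2304 (u(Z) = 4**2*(-4*(40 - 4)) = 16*(-4*36) = 16*(-144) = -2304)
4913/u(166) - 19552/12457 = 4913/(-2304) - 19552/12457 = 4913*(-1/2304) - 19552*1/12457 = -4913/2304 - 19552/12457 = -106249049/28700928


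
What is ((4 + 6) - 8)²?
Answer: 4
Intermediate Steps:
((4 + 6) - 8)² = (10 - 8)² = 2² = 4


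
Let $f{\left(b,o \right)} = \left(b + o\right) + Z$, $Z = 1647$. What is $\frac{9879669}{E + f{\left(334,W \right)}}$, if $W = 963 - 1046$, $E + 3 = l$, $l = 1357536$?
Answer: $\frac{9879669}{1359431} \approx 7.2675$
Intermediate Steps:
$E = 1357533$ ($E = -3 + 1357536 = 1357533$)
$W = -83$
$f{\left(b,o \right)} = 1647 + b + o$ ($f{\left(b,o \right)} = \left(b + o\right) + 1647 = 1647 + b + o$)
$\frac{9879669}{E + f{\left(334,W \right)}} = \frac{9879669}{1357533 + \left(1647 + 334 - 83\right)} = \frac{9879669}{1357533 + 1898} = \frac{9879669}{1359431}$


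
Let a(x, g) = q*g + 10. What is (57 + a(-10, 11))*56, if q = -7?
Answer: -560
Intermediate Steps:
a(x, g) = 10 - 7*g (a(x, g) = -7*g + 10 = 10 - 7*g)
(57 + a(-10, 11))*56 = (57 + (10 - 7*11))*56 = (57 + (10 - 77))*56 = (57 - 67)*56 = -10*56 = -560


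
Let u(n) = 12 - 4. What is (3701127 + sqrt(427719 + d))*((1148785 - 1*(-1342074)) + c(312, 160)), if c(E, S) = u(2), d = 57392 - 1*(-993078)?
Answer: 9219015107109 + 2490867*sqrt(1478189) ≈ 9.2220e+12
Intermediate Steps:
d = 1050470 (d = 57392 + 993078 = 1050470)
u(n) = 8
c(E, S) = 8
(3701127 + sqrt(427719 + d))*((1148785 - 1*(-1342074)) + c(312, 160)) = (3701127 + sqrt(427719 + 1050470))*((1148785 - 1*(-1342074)) + 8) = (3701127 + sqrt(1478189))*((1148785 + 1342074) + 8) = (3701127 + sqrt(1478189))*(2490859 + 8) = (3701127 + sqrt(1478189))*2490867 = 9219015107109 + 2490867*sqrt(1478189)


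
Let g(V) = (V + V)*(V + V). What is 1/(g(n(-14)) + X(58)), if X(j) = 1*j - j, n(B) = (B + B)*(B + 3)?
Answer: 1/379456 ≈ 2.6354e-6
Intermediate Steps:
n(B) = 2*B*(3 + B) (n(B) = (2*B)*(3 + B) = 2*B*(3 + B))
X(j) = 0 (X(j) = j - j = 0)
g(V) = 4*V**2 (g(V) = (2*V)*(2*V) = 4*V**2)
1/(g(n(-14)) + X(58)) = 1/(4*(2*(-14)*(3 - 14))**2 + 0) = 1/(4*(2*(-14)*(-11))**2 + 0) = 1/(4*308**2 + 0) = 1/(4*94864 + 0) = 1/(379456 + 0) = 1/379456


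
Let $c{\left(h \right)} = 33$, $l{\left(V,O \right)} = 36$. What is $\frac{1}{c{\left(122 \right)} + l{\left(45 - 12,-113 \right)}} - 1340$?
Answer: $- \frac{92459}{69} \approx -1340.0$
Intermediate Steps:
$\frac{1}{c{\left(122 \right)} + l{\left(45 - 12,-113 \right)}} - 1340 = \frac{1}{33 + 36} - 1340 = \frac{1}{69} - 1340 = - \frac{92459}{69}$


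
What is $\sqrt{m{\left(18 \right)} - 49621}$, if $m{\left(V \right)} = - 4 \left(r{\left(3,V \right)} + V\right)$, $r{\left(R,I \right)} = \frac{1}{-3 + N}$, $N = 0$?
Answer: $\frac{5 i \sqrt{17889}}{3} \approx 222.92 i$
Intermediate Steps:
$r{\left(R,I \right)} = - \frac{1}{3}$ ($r{\left(R,I \right)} = \frac{1}{-3 + 0} = \frac{1}{-3} = - \frac{1}{3}$)
$m{\left(V \right)} = \frac{4}{3} - 4 V$ ($m{\left(V \right)} = - 4 \left(- \frac{1}{3} + V\right) = \frac{4}{3} - 4 V$)
$\sqrt{m{\left(18 \right)} - 49621} = \sqrt{\left(\frac{4}{3} - 72\right) - 49621} = \sqrt{- \frac{212}{3} - 49621} = \sqrt{- \frac{149075}{3}} = \frac{5 i \sqrt{17889}}{3}$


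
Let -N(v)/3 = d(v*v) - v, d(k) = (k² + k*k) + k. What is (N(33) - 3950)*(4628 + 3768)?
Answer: -59801719024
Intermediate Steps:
d(k) = k + 2*k² (d(k) = (k² + k²) + k = 2*k² + k = k + 2*k²)
N(v) = 3*v - 3*v²*(1 + 2*v²) (N(v) = -3*((v*v)*(1 + 2*(v*v)) - v) = -3*(v²*(1 + 2*v²) - v) = -3*(-v + v²*(1 + 2*v²)) = 3*v - 3*v²*(1 + 2*v²))
(N(33) - 3950)*(4628 + 3768) = (3*33*(1 - 1*33 - 2*33³) - 3950)*(4628 + 3768) = (3*33*(1 - 33 - 2*35937) - 3950)*8396 = (3*33*(1 - 33 - 71874) - 3950)*8396 = (3*33*(-71906) - 3950)*8396 = (-7118694 - 3950)*8396 = -7122644*8396 = -59801719024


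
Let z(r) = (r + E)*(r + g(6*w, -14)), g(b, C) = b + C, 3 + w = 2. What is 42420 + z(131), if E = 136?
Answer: 72057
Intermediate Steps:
w = -1 (w = -3 + 2 = -1)
g(b, C) = C + b
z(r) = (-20 + r)*(136 + r) (z(r) = (r + 136)*(r + (-14 + 6*(-1))) = (136 + r)*(r + (-14 - 6)) = (136 + r)*(r - 20) = (136 + r)*(-20 + r) = (-20 + r)*(136 + r))
42420 + z(131) = 42420 + (-2720 + 131² + 116*131) = 42420 + (-2720 + 17161 + 15196) = 42420 + 29637 = 72057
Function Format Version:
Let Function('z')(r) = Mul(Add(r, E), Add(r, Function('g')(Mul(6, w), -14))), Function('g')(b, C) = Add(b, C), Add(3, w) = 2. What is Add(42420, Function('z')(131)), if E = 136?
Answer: 72057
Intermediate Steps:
w = -1 (w = Add(-3, 2) = -1)
Function('g')(b, C) = Add(C, b)
Function('z')(r) = Mul(Add(-20, r), Add(136, r)) (Function('z')(r) = Mul(Add(r, 136), Add(r, Add(-14, Mul(6, -1)))) = Mul(Add(136, r), Add(r, Add(-14, -6))) = Mul(Add(136, r), Add(r, -20)) = Mul(Add(136, r), Add(-20, r)) = Mul(Add(-20, r), Add(136, r)))
Add(42420, Function('z')(131)) = Add(42420, Add(-2720, Pow(131, 2), Mul(116, 131))) = Add(42420, Add(-2720, 17161, 15196)) = Add(42420, 29637) = 72057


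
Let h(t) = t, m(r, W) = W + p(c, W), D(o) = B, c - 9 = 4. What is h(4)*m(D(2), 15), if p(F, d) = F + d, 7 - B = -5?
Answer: 172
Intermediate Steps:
c = 13 (c = 9 + 4 = 13)
B = 12 (B = 7 - 1*(-5) = 7 + 5 = 12)
D(o) = 12
m(r, W) = 13 + 2*W (m(r, W) = W + (13 + W) = 13 + 2*W)
h(4)*m(D(2), 15) = 4*(13 + 2*15) = 4*(13 + 30) = 4*43 = 172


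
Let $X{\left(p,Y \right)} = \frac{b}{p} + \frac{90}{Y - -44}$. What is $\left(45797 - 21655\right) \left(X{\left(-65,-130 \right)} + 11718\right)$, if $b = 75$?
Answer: $\frac{158109144744}{559} \approx 2.8284 \cdot 10^{8}$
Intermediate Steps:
$X{\left(p,Y \right)} = \frac{75}{p} + \frac{90}{44 + Y}$ ($X{\left(p,Y \right)} = \frac{75}{p} + \frac{90}{Y - -44} = \frac{75}{p} + \frac{90}{Y + 44} = \frac{75}{p} + \frac{90}{44 + Y}$)
$\left(45797 - 21655\right) \left(X{\left(-65,-130 \right)} + 11718\right) = \left(45797 - 21655\right) \left(\frac{15 \left(220 + 5 \left(-130\right) + 6 \left(-65\right)\right)}{\left(-65\right) \left(44 - 130\right)} + 11718\right) = 24142 \left(15 \left(- \frac{1}{65}\right) \frac{1}{-86} \left(220 - 650 - 390\right) + 11718\right) = 24142 \left(15 \left(- \frac{1}{65}\right) \left(- \frac{1}{86}\right) \left(-820\right) + 11718\right) = 24142 \left(- \frac{1230}{559} + 11718\right) = 24142 \cdot \frac{6549132}{559} = \frac{158109144744}{559}$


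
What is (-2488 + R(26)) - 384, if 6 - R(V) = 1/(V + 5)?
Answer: -88847/31 ≈ -2866.0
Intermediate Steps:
R(V) = 6 - 1/(5 + V) (R(V) = 6 - 1/(V + 5) = 6 - 1/(5 + V))
(-2488 + R(26)) - 384 = (-2488 + (29 + 6*26)/(5 + 26)) - 384 = (-2488 + (29 + 156)/31) - 384 = (-2488 + (1/31)*185) - 384 = (-2488 + 185/31) - 384 = -76943/31 - 384 = -88847/31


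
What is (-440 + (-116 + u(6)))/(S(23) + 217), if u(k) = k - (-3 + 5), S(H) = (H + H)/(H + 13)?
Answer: -9936/3929 ≈ -2.5289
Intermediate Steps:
S(H) = 2*H/(13 + H) (S(H) = (2*H)/(13 + H) = 2*H/(13 + H))
u(k) = -2 + k (u(k) = k - 1*2 = k - 2 = -2 + k)
(-440 + (-116 + u(6)))/(S(23) + 217) = (-440 + (-116 + (-2 + 6)))/(2*23/(13 + 23) + 217) = (-440 + (-116 + 4))/(2*23/36 + 217) = (-440 - 112)/(2*23*(1/36) + 217) = -552/(23/18 + 217) = -552/3929/18 = -552*18/3929 = -9936/3929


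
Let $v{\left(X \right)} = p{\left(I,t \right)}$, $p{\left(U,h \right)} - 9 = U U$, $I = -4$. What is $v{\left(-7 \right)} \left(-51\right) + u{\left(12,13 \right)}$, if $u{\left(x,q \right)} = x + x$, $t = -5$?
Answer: $-1251$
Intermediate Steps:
$p{\left(U,h \right)} = 9 + U^{2}$ ($p{\left(U,h \right)} = 9 + U U = 9 + U^{2}$)
$v{\left(X \right)} = 25$ ($v{\left(X \right)} = 9 + \left(-4\right)^{2} = 9 + 16 = 25$)
$u{\left(x,q \right)} = 2 x$
$v{\left(-7 \right)} \left(-51\right) + u{\left(12,13 \right)} = 25 \left(-51\right) + 2 \cdot 12 = -1275 + 24 = -1251$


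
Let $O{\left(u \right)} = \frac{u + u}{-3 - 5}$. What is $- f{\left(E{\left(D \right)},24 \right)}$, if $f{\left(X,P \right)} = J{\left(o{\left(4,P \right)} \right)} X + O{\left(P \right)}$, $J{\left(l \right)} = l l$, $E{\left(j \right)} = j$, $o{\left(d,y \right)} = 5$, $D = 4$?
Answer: $-94$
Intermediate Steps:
$J{\left(l \right)} = l^{2}$
$O{\left(u \right)} = - \frac{u}{4}$ ($O{\left(u \right)} = \frac{2 u}{-8} = 2 u \left(- \frac{1}{8}\right) = - \frac{u}{4}$)
$f{\left(X,P \right)} = 25 X - \frac{P}{4}$ ($f{\left(X,P \right)} = 5^{2} X - \frac{P}{4} = 25 X - \frac{P}{4}$)
$- f{\left(E{\left(D \right)},24 \right)} = - (25 \cdot 4 - 6) = - (100 - 6) = \left(-1\right) 94 = -94$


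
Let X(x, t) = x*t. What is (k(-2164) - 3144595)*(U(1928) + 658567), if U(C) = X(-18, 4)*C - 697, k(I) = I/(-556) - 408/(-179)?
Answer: -40611052088026776/24881 ≈ -1.6322e+12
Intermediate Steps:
k(I) = 408/179 - I/556 (k(I) = I*(-1/556) - 408*(-1/179) = -I/556 + 408/179 = 408/179 - I/556)
X(x, t) = t*x
U(C) = -697 - 72*C (U(C) = (4*(-18))*C - 697 = -72*C - 697 = -697 - 72*C)
(k(-2164) - 3144595)*(U(1928) + 658567) = ((408/179 - 1/556*(-2164)) - 3144595)*((-697 - 72*1928) + 658567) = ((408/179 + 541/139) - 3144595)*((-697 - 138816) + 658567) = (153551/24881 - 3144595)*(-139513 + 658567) = -78240514644/24881*519054 = -40611052088026776/24881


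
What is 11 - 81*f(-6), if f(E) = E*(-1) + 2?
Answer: -637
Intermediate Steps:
f(E) = 2 - E (f(E) = -E + 2 = 2 - E)
11 - 81*f(-6) = 11 - 81*(2 - 1*(-6)) = 11 - 81*(2 + 6) = 11 - 81*8 = 11 - 648 = -637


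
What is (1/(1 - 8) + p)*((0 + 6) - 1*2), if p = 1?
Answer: 24/7 ≈ 3.4286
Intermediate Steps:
(1/(1 - 8) + p)*((0 + 6) - 1*2) = (1/(1 - 8) + 1)*((0 + 6) - 1*2) = (1/(-7) + 1)*(6 - 2) = (-⅐ + 1)*4 = (6/7)*4 = 24/7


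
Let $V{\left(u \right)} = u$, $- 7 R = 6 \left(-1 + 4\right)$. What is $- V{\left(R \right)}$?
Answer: $\frac{18}{7} \approx 2.5714$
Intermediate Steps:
$R = - \frac{18}{7}$ ($R = - \frac{6 \left(-1 + 4\right)}{7} = - \frac{6 \cdot 3}{7} = \left(- \frac{1}{7}\right) 18 = - \frac{18}{7} \approx -2.5714$)
$- V{\left(R \right)} = \left(-1\right) \left(- \frac{18}{7}\right) = \frac{18}{7}$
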